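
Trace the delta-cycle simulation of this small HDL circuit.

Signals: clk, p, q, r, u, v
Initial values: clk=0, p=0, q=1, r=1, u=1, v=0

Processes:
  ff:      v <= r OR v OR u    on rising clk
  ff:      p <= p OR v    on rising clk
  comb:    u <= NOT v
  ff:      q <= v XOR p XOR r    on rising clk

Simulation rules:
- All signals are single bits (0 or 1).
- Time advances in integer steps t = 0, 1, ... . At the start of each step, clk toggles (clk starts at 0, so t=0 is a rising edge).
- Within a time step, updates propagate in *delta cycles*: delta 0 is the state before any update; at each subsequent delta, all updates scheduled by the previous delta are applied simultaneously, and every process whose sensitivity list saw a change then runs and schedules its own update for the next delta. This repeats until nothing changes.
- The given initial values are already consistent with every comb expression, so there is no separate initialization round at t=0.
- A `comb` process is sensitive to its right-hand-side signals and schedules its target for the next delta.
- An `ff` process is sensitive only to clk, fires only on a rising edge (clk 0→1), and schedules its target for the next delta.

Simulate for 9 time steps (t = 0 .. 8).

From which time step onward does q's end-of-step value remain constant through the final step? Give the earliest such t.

4

t=0 Δ0: q=1 v=0 r=1 p=0 clk=0 u=1
  Δ1: clk:0→1
  Δ2: v:0→1
  Δ3: u:1→0
  (3Δ to stable)
t=1 Δ0: q=1 v=1 r=1 p=0 clk=1 u=0
  Δ1: clk:1→0
  (1Δ to stable)
t=2 Δ0: q=1 v=1 r=1 p=0 clk=0 u=0
  Δ1: clk:0→1
  Δ2: q:1→0, p:0→1
  (2Δ to stable)
t=3 Δ0: q=0 v=1 r=1 p=1 clk=1 u=0
  Δ1: clk:1→0
  (1Δ to stable)
t=4 Δ0: q=0 v=1 r=1 p=1 clk=0 u=0
  Δ1: clk:0→1
  Δ2: q:0→1
  (2Δ to stable)
t=5 Δ0: q=1 v=1 r=1 p=1 clk=1 u=0
  Δ1: clk:1→0
  (1Δ to stable)
t=6 Δ0: q=1 v=1 r=1 p=1 clk=0 u=0
  Δ1: clk:0→1
  (1Δ to stable)
t=7 Δ0: q=1 v=1 r=1 p=1 clk=1 u=0
  Δ1: clk:1→0
  (1Δ to stable)
t=8 Δ0: q=1 v=1 r=1 p=1 clk=0 u=0
  Δ1: clk:0→1
  (1Δ to stable)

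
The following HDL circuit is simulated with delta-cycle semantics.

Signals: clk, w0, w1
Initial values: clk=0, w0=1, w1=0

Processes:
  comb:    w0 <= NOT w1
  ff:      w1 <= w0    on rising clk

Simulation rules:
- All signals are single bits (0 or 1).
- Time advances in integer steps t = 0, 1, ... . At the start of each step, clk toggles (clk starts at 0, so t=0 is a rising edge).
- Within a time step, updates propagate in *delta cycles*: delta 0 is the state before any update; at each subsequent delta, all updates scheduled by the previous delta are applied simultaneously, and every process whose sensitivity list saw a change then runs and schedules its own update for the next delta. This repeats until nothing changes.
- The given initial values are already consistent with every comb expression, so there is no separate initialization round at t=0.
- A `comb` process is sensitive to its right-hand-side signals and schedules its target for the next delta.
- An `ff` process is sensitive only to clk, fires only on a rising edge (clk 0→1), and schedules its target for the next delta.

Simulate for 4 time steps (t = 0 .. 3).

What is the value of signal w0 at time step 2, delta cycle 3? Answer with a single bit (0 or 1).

t=0 Δ0: clk=0 w0=1 w1=0
  Δ1: clk:0→1
  Δ2: w1:0→1
  Δ3: w0:1→0
  (3Δ to stable)
t=1 Δ0: clk=1 w0=0 w1=1
  Δ1: clk:1→0
  (1Δ to stable)
t=2 Δ0: clk=0 w0=0 w1=1
  Δ1: clk:0→1
  Δ2: w1:1→0
  Δ3: w0:0→1
  (3Δ to stable)
t=3 Δ0: clk=1 w0=1 w1=0
  Δ1: clk:1→0
  (1Δ to stable)

1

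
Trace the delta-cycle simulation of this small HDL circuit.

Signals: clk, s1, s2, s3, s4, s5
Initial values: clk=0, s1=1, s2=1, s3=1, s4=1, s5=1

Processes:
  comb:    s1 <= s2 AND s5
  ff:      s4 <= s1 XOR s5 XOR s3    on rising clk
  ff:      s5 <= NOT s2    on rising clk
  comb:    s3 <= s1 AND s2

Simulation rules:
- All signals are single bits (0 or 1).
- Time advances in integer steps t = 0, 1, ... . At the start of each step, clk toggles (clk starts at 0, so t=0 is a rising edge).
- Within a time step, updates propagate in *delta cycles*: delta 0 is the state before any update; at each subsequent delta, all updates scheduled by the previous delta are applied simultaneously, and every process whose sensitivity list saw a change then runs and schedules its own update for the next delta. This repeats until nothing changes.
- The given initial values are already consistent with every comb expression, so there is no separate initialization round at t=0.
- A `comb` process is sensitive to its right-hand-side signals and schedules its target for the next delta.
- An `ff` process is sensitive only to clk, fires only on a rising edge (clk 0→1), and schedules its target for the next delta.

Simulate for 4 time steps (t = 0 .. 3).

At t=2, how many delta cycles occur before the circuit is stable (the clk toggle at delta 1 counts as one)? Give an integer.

t=0 Δ0: s5=1 s4=1 s1=1 clk=0 s2=1 s3=1
  Δ1: clk:0→1
  Δ2: s5:1→0
  Δ3: s1:1→0
  Δ4: s3:1→0
  (4Δ to stable)
t=1 Δ0: s5=0 s4=1 s1=0 clk=1 s2=1 s3=0
  Δ1: clk:1→0
  (1Δ to stable)
t=2 Δ0: s5=0 s4=1 s1=0 clk=0 s2=1 s3=0
  Δ1: clk:0→1
  Δ2: s4:1→0
  (2Δ to stable)
t=3 Δ0: s5=0 s4=0 s1=0 clk=1 s2=1 s3=0
  Δ1: clk:1→0
  (1Δ to stable)

2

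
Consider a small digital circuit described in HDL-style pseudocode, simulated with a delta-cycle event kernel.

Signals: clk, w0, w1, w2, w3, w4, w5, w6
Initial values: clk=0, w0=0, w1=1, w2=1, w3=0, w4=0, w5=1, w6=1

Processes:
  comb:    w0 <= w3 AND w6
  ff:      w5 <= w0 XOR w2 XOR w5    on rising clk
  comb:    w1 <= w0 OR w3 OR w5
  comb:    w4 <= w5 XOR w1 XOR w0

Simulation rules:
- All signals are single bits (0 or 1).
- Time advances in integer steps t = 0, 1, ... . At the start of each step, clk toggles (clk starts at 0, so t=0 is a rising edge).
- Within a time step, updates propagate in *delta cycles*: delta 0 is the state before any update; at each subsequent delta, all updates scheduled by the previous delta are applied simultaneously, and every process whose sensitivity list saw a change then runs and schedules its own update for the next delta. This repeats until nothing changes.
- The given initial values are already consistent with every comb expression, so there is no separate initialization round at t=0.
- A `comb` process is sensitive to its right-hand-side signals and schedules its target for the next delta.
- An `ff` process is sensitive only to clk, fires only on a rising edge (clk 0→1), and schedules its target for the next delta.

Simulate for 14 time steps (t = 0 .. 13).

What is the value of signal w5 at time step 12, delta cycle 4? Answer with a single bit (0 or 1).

0

[bits: w0,w4,w1,clk,w3,w5,w2,w6]
t=0: Δ0=00100111 Δ1=00110111 Δ2=00110011 Δ3=01010011 Δ4=00010011 | 4Δ
t=1: Δ0=00010011 Δ1=00000011 | 1Δ
t=2: Δ0=00000011 Δ1=00010011 Δ2=00010111 Δ3=01110111 Δ4=00110111 | 4Δ
t=3: Δ0=00110111 Δ1=00100111 | 1Δ
t=4: Δ0=00100111 Δ1=00110111 Δ2=00110011 Δ3=01010011 Δ4=00010011 | 4Δ
t=5: Δ0=00010011 Δ1=00000011 | 1Δ
t=6: Δ0=00000011 Δ1=00010011 Δ2=00010111 Δ3=01110111 Δ4=00110111 | 4Δ
t=7: Δ0=00110111 Δ1=00100111 | 1Δ
t=8: Δ0=00100111 Δ1=00110111 Δ2=00110011 Δ3=01010011 Δ4=00010011 | 4Δ
t=9: Δ0=00010011 Δ1=00000011 | 1Δ
t=10: Δ0=00000011 Δ1=00010011 Δ2=00010111 Δ3=01110111 Δ4=00110111 | 4Δ
t=11: Δ0=00110111 Δ1=00100111 | 1Δ
t=12: Δ0=00100111 Δ1=00110111 Δ2=00110011 Δ3=01010011 Δ4=00010011 | 4Δ
t=13: Δ0=00010011 Δ1=00000011 | 1Δ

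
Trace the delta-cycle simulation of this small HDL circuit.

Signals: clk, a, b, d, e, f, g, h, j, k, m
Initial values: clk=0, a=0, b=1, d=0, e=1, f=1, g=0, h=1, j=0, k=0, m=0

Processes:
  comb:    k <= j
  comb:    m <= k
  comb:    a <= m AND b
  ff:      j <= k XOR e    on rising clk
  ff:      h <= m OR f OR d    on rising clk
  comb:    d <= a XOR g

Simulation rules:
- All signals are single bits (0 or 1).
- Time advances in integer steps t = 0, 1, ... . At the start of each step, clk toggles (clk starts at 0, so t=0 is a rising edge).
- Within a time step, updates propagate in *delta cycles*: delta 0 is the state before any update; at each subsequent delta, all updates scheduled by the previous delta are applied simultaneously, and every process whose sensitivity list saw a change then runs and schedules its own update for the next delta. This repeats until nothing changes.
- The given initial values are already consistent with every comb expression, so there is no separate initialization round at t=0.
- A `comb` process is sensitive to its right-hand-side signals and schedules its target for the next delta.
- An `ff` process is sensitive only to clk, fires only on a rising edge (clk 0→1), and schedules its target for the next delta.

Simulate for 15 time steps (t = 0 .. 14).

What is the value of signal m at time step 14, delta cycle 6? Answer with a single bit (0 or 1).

0

t=0 Δ0: j=0 a=0 k=0 h=1 e=1 f=1 d=0 m=0 b=1 clk=0 g=0
  Δ1: clk:0→1
  Δ2: j:0→1
  Δ3: k:0→1
  Δ4: m:0→1
  Δ5: a:0→1
  Δ6: d:0→1
  (6Δ to stable)
t=1 Δ0: j=1 a=1 k=1 h=1 e=1 f=1 d=1 m=1 b=1 clk=1 g=0
  Δ1: clk:1→0
  (1Δ to stable)
t=2 Δ0: j=1 a=1 k=1 h=1 e=1 f=1 d=1 m=1 b=1 clk=0 g=0
  Δ1: clk:0→1
  Δ2: j:1→0
  Δ3: k:1→0
  Δ4: m:1→0
  Δ5: a:1→0
  Δ6: d:1→0
  (6Δ to stable)
t=3 Δ0: j=0 a=0 k=0 h=1 e=1 f=1 d=0 m=0 b=1 clk=1 g=0
  Δ1: clk:1→0
  (1Δ to stable)
t=4 Δ0: j=0 a=0 k=0 h=1 e=1 f=1 d=0 m=0 b=1 clk=0 g=0
  Δ1: clk:0→1
  Δ2: j:0→1
  Δ3: k:0→1
  Δ4: m:0→1
  Δ5: a:0→1
  Δ6: d:0→1
  (6Δ to stable)
t=5 Δ0: j=1 a=1 k=1 h=1 e=1 f=1 d=1 m=1 b=1 clk=1 g=0
  Δ1: clk:1→0
  (1Δ to stable)
t=6 Δ0: j=1 a=1 k=1 h=1 e=1 f=1 d=1 m=1 b=1 clk=0 g=0
  Δ1: clk:0→1
  Δ2: j:1→0
  Δ3: k:1→0
  Δ4: m:1→0
  Δ5: a:1→0
  Δ6: d:1→0
  (6Δ to stable)
t=7 Δ0: j=0 a=0 k=0 h=1 e=1 f=1 d=0 m=0 b=1 clk=1 g=0
  Δ1: clk:1→0
  (1Δ to stable)
t=8 Δ0: j=0 a=0 k=0 h=1 e=1 f=1 d=0 m=0 b=1 clk=0 g=0
  Δ1: clk:0→1
  Δ2: j:0→1
  Δ3: k:0→1
  Δ4: m:0→1
  Δ5: a:0→1
  Δ6: d:0→1
  (6Δ to stable)
t=9 Δ0: j=1 a=1 k=1 h=1 e=1 f=1 d=1 m=1 b=1 clk=1 g=0
  Δ1: clk:1→0
  (1Δ to stable)
t=10 Δ0: j=1 a=1 k=1 h=1 e=1 f=1 d=1 m=1 b=1 clk=0 g=0
  Δ1: clk:0→1
  Δ2: j:1→0
  Δ3: k:1→0
  Δ4: m:1→0
  Δ5: a:1→0
  Δ6: d:1→0
  (6Δ to stable)
t=11 Δ0: j=0 a=0 k=0 h=1 e=1 f=1 d=0 m=0 b=1 clk=1 g=0
  Δ1: clk:1→0
  (1Δ to stable)
t=12 Δ0: j=0 a=0 k=0 h=1 e=1 f=1 d=0 m=0 b=1 clk=0 g=0
  Δ1: clk:0→1
  Δ2: j:0→1
  Δ3: k:0→1
  Δ4: m:0→1
  Δ5: a:0→1
  Δ6: d:0→1
  (6Δ to stable)
t=13 Δ0: j=1 a=1 k=1 h=1 e=1 f=1 d=1 m=1 b=1 clk=1 g=0
  Δ1: clk:1→0
  (1Δ to stable)
t=14 Δ0: j=1 a=1 k=1 h=1 e=1 f=1 d=1 m=1 b=1 clk=0 g=0
  Δ1: clk:0→1
  Δ2: j:1→0
  Δ3: k:1→0
  Δ4: m:1→0
  Δ5: a:1→0
  Δ6: d:1→0
  (6Δ to stable)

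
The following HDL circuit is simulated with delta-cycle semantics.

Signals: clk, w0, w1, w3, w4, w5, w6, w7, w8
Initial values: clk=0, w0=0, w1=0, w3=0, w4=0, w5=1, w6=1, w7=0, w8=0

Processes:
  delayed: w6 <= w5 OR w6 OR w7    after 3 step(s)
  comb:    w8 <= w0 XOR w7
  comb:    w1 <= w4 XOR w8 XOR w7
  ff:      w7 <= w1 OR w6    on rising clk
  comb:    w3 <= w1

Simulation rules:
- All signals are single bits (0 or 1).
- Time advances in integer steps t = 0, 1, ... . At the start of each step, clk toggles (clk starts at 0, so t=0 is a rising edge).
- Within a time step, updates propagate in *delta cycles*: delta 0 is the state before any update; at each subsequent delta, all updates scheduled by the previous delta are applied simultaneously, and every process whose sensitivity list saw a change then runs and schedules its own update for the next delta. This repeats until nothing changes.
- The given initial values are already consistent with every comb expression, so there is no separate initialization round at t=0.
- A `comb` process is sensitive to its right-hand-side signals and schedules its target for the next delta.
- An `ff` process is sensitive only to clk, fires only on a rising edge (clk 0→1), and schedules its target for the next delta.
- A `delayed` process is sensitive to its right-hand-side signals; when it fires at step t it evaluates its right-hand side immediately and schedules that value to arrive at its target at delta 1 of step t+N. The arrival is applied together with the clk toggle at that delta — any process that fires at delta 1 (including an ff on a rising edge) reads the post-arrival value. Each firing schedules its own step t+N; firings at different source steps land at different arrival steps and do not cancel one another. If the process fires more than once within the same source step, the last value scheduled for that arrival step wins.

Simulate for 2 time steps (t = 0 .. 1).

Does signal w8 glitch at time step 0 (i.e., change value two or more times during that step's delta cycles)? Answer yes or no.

no

t0.Δ0 w1=0 w4=0 w5=1 w3=0 w7=0 w6=1 w0=0 w8=0 clk=0
t0.Δ1 w1=0 w4=0 w5=1 w3=0 w7=0 w6=1 w0=0 w8=0 clk=1
t0.Δ2 w1=0 w4=0 w5=1 w3=0 w7=1 w6=1 w0=0 w8=0 clk=1
t0.Δ3 w1=1 w4=0 w5=1 w3=0 w7=1 w6=1 w0=0 w8=1 clk=1
t0.Δ4 w1=0 w4=0 w5=1 w3=1 w7=1 w6=1 w0=0 w8=1 clk=1
t0.Δ5 w1=0 w4=0 w5=1 w3=0 w7=1 w6=1 w0=0 w8=1 clk=1
t1.Δ0 w1=0 w4=0 w5=1 w3=0 w7=1 w6=1 w0=0 w8=1 clk=1
t1.Δ1 w1=0 w4=0 w5=1 w3=0 w7=1 w6=1 w0=0 w8=1 clk=0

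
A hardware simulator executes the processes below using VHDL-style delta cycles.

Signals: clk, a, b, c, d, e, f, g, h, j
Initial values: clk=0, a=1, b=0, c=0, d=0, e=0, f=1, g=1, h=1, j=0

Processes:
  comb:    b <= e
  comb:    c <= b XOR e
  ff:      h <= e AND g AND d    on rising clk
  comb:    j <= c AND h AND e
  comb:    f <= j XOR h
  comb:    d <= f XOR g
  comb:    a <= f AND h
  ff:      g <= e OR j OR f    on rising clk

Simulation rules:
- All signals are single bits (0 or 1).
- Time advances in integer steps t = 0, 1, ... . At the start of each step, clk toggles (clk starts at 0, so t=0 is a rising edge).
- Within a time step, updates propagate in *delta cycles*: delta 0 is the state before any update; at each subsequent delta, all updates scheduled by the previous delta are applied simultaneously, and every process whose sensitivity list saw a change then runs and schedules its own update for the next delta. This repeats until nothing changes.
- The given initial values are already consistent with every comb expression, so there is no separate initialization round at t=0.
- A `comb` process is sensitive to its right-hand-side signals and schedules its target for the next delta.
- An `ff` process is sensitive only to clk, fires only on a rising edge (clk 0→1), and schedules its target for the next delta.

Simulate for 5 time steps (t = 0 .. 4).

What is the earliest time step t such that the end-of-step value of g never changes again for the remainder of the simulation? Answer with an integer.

t=0 Δ0: g=1 b=0 f=1 c=0 clk=0 a=1 e=0 d=0 h=1 j=0
  Δ1: clk:0→1
  Δ2: h:1→0
  Δ3: f:1→0, a:1→0
  Δ4: d:0→1
  (4Δ to stable)
t=1 Δ0: g=1 b=0 f=0 c=0 clk=1 a=0 e=0 d=1 h=0 j=0
  Δ1: clk:1→0
  (1Δ to stable)
t=2 Δ0: g=1 b=0 f=0 c=0 clk=0 a=0 e=0 d=1 h=0 j=0
  Δ1: clk:0→1
  Δ2: g:1→0
  Δ3: d:1→0
  (3Δ to stable)
t=3 Δ0: g=0 b=0 f=0 c=0 clk=1 a=0 e=0 d=0 h=0 j=0
  Δ1: clk:1→0
  (1Δ to stable)
t=4 Δ0: g=0 b=0 f=0 c=0 clk=0 a=0 e=0 d=0 h=0 j=0
  Δ1: clk:0→1
  (1Δ to stable)

2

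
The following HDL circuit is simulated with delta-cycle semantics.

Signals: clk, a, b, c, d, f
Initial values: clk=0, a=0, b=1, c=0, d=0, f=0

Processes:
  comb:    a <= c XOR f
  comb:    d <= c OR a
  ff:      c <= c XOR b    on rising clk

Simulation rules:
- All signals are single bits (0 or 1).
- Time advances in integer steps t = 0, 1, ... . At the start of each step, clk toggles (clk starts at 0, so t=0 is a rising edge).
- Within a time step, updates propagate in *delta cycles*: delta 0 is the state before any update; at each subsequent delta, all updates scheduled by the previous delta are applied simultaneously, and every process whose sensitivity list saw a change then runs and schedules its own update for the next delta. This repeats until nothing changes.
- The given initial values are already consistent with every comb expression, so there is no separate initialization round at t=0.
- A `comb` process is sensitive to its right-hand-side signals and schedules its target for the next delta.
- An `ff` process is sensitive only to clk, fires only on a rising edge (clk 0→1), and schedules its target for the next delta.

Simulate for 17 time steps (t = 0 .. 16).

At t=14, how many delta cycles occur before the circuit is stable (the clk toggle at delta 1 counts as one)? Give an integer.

[bits: f,d,clk,b,c,a]
t=0: Δ0=000100 Δ1=001100 Δ2=001110 Δ3=011111 | 3Δ
t=1: Δ0=011111 Δ1=010111 | 1Δ
t=2: Δ0=010111 Δ1=011111 Δ2=011101 Δ3=011100 Δ4=001100 | 4Δ
t=3: Δ0=001100 Δ1=000100 | 1Δ
t=4: Δ0=000100 Δ1=001100 Δ2=001110 Δ3=011111 | 3Δ
t=5: Δ0=011111 Δ1=010111 | 1Δ
t=6: Δ0=010111 Δ1=011111 Δ2=011101 Δ3=011100 Δ4=001100 | 4Δ
t=7: Δ0=001100 Δ1=000100 | 1Δ
t=8: Δ0=000100 Δ1=001100 Δ2=001110 Δ3=011111 | 3Δ
t=9: Δ0=011111 Δ1=010111 | 1Δ
t=10: Δ0=010111 Δ1=011111 Δ2=011101 Δ3=011100 Δ4=001100 | 4Δ
t=11: Δ0=001100 Δ1=000100 | 1Δ
t=12: Δ0=000100 Δ1=001100 Δ2=001110 Δ3=011111 | 3Δ
t=13: Δ0=011111 Δ1=010111 | 1Δ
t=14: Δ0=010111 Δ1=011111 Δ2=011101 Δ3=011100 Δ4=001100 | 4Δ
t=15: Δ0=001100 Δ1=000100 | 1Δ
t=16: Δ0=000100 Δ1=001100 Δ2=001110 Δ3=011111 | 3Δ

4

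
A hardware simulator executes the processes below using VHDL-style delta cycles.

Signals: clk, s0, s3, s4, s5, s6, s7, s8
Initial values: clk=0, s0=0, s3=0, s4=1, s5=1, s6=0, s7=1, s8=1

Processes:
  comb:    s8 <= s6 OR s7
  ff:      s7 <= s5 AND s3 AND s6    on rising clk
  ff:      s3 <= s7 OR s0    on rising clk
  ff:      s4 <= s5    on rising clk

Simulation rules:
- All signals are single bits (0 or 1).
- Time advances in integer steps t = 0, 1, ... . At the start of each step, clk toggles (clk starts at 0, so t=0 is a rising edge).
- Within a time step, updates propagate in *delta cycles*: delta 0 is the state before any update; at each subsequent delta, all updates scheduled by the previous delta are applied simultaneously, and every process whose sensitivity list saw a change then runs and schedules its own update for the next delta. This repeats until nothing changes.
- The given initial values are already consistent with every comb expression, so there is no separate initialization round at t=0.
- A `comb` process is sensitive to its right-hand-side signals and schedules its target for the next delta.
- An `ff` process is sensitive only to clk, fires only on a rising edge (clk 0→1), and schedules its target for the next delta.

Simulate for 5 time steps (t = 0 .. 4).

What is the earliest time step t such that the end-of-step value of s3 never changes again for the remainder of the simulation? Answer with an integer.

2

t=0 Δ0: s5=1 clk=0 s0=0 s3=0 s4=1 s6=0 s7=1 s8=1
  Δ1: clk:0→1
  Δ2: s3:0→1, s7:1→0
  Δ3: s8:1→0
  (3Δ to stable)
t=1 Δ0: s5=1 clk=1 s0=0 s3=1 s4=1 s6=0 s7=0 s8=0
  Δ1: clk:1→0
  (1Δ to stable)
t=2 Δ0: s5=1 clk=0 s0=0 s3=1 s4=1 s6=0 s7=0 s8=0
  Δ1: clk:0→1
  Δ2: s3:1→0
  (2Δ to stable)
t=3 Δ0: s5=1 clk=1 s0=0 s3=0 s4=1 s6=0 s7=0 s8=0
  Δ1: clk:1→0
  (1Δ to stable)
t=4 Δ0: s5=1 clk=0 s0=0 s3=0 s4=1 s6=0 s7=0 s8=0
  Δ1: clk:0→1
  (1Δ to stable)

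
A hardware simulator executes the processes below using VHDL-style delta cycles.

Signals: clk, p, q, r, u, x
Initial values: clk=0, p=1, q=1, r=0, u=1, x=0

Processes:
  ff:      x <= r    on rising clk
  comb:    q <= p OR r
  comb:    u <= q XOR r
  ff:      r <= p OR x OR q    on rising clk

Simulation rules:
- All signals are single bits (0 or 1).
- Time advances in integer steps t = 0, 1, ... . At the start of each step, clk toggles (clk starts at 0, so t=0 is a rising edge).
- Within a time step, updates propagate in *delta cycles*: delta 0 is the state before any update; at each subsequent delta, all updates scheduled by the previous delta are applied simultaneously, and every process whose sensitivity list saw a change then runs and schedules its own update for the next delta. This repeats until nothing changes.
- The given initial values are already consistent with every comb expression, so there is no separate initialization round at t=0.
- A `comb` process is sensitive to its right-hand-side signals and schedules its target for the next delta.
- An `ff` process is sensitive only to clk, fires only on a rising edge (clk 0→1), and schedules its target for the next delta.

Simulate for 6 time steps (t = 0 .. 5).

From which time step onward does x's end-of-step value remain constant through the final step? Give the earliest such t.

[bits: x,r,p,u,q,clk]
t=0: Δ0=001110 Δ1=001111 Δ2=011111 Δ3=011011 | 3Δ
t=1: Δ0=011011 Δ1=011010 | 1Δ
t=2: Δ0=011010 Δ1=011011 Δ2=111011 | 2Δ
t=3: Δ0=111011 Δ1=111010 | 1Δ
t=4: Δ0=111010 Δ1=111011 | 1Δ
t=5: Δ0=111011 Δ1=111010 | 1Δ

2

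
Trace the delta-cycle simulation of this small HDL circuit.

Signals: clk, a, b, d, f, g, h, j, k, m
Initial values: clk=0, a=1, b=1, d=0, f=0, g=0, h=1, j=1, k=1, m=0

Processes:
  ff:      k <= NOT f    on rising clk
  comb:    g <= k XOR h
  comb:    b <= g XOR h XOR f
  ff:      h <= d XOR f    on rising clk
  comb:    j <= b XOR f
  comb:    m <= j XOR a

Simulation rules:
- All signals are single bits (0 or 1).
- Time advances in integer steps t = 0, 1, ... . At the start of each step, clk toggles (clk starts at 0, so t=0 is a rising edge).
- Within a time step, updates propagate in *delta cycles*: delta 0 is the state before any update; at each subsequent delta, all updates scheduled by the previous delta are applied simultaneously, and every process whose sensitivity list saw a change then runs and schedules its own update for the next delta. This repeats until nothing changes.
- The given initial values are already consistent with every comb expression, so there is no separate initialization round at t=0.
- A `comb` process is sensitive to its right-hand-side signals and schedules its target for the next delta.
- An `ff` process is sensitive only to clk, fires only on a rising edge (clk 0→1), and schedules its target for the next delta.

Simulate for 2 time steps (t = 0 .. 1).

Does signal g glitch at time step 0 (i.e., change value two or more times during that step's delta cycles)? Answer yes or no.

no

t=0 Δ0: j=1 d=0 m=0 h=1 f=0 a=1 clk=0 b=1 k=1 g=0
  Δ1: clk:0→1
  Δ2: h:1→0
  Δ3: b:1→0, g:0→1
  Δ4: j:1→0, b:0→1
  Δ5: j:0→1, m:0→1
  Δ6: m:1→0
  (6Δ to stable)
t=1 Δ0: j=1 d=0 m=0 h=0 f=0 a=1 clk=1 b=1 k=1 g=1
  Δ1: clk:1→0
  (1Δ to stable)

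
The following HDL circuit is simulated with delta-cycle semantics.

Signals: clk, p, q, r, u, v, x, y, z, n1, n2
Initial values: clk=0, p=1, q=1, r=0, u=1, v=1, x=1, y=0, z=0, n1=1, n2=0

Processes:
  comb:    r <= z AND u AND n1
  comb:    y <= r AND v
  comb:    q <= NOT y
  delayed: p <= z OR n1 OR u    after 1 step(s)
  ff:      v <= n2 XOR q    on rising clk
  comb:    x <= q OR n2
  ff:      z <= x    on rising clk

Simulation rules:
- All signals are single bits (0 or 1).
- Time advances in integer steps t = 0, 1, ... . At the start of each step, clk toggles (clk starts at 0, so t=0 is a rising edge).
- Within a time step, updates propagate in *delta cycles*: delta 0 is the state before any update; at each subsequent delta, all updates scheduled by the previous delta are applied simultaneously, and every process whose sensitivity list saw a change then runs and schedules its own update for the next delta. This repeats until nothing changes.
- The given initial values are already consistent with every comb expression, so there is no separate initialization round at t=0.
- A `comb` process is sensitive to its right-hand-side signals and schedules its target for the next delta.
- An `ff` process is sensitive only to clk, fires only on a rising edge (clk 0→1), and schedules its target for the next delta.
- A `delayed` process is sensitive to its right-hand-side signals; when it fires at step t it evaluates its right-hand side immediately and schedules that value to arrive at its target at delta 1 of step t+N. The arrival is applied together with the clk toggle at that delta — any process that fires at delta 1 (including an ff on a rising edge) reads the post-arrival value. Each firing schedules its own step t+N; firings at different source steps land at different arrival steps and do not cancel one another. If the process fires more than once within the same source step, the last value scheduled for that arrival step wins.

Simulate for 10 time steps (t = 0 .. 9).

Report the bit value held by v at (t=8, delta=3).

[bits: n1,u,q,clk,r,z,n2,x,v,p,y]
t=0: Δ0=11100001110 Δ1=11110001110 Δ2=11110101110 Δ3=11111101110 Δ4=11111101111 Δ5=11011101111 Δ6=11011100111 | 6Δ
t=1: Δ0=11011100111 Δ1=11001100111 | 1Δ
t=2: Δ0=11001100111 Δ1=11011100111 Δ2=11011000011 Δ3=11010000010 Δ4=11110000010 Δ5=11110001010 | 5Δ
t=3: Δ0=11110001010 Δ1=11100001010 | 1Δ
t=4: Δ0=11100001010 Δ1=11110001010 Δ2=11110101110 Δ3=11111101110 Δ4=11111101111 Δ5=11011101111 Δ6=11011100111 | 6Δ
t=5: Δ0=11011100111 Δ1=11001100111 | 1Δ
t=6: Δ0=11001100111 Δ1=11011100111 Δ2=11011000011 Δ3=11010000010 Δ4=11110000010 Δ5=11110001010 | 5Δ
t=7: Δ0=11110001010 Δ1=11100001010 | 1Δ
t=8: Δ0=11100001010 Δ1=11110001010 Δ2=11110101110 Δ3=11111101110 Δ4=11111101111 Δ5=11011101111 Δ6=11011100111 | 6Δ
t=9: Δ0=11011100111 Δ1=11001100111 | 1Δ

1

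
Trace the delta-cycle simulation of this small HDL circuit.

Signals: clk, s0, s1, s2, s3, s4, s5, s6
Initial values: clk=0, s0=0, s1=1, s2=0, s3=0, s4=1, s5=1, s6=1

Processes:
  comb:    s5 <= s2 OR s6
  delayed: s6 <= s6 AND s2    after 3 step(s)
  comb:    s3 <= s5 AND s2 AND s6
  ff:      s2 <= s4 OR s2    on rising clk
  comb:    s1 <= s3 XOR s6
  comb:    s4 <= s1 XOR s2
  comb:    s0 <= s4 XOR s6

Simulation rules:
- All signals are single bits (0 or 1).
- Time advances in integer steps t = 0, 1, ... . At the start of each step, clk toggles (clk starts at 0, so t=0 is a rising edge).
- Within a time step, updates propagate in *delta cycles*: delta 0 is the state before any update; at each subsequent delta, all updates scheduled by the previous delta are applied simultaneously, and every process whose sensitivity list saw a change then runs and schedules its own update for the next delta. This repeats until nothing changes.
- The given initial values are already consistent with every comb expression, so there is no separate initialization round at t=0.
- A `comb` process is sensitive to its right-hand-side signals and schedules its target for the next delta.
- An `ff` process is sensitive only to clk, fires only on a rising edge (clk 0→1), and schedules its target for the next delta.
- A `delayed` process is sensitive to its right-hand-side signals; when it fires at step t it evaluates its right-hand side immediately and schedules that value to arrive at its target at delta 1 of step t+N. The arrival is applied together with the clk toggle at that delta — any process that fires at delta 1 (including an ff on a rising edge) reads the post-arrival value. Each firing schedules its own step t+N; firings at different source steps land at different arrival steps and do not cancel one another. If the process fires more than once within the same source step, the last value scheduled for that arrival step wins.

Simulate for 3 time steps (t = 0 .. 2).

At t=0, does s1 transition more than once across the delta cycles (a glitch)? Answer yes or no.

no

t=0 Δ0: clk=0 s1=1 s6=1 s2=0 s0=0 s3=0 s4=1 s5=1
  Δ1: clk:0→1
  Δ2: s2:0→1
  Δ3: s3:0→1, s4:1→0
  Δ4: s1:1→0, s0:0→1
  Δ5: s4:0→1
  Δ6: s0:1→0
  (6Δ to stable)
t=1 Δ0: clk=1 s1=0 s6=1 s2=1 s0=0 s3=1 s4=1 s5=1
  Δ1: clk:1→0
  (1Δ to stable)
t=2 Δ0: clk=0 s1=0 s6=1 s2=1 s0=0 s3=1 s4=1 s5=1
  Δ1: clk:0→1
  (1Δ to stable)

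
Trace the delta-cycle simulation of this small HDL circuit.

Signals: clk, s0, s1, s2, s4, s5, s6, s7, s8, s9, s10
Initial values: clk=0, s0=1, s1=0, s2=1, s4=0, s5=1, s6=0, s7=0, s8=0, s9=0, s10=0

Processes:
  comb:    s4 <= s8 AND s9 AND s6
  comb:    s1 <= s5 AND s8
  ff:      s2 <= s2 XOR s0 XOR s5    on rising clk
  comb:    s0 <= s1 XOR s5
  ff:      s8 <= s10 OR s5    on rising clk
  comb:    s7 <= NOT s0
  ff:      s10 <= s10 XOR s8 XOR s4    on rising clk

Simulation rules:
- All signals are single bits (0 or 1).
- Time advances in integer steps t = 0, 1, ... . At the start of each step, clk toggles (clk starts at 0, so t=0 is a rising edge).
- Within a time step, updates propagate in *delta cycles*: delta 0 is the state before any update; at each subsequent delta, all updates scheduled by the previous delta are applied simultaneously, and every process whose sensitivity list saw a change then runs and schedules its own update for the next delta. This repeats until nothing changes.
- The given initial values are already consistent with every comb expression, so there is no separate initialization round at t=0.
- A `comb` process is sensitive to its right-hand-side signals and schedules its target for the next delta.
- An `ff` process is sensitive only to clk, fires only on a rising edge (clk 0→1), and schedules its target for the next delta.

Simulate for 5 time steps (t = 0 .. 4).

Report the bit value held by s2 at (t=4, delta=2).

t=0 Δ0: s2=1 s8=0 s7=0 s9=0 s1=0 s0=1 s5=1 s4=0 s6=0 clk=0 s10=0
  Δ1: clk:0→1
  Δ2: s8:0→1
  Δ3: s1:0→1
  Δ4: s0:1→0
  Δ5: s7:0→1
  (5Δ to stable)
t=1 Δ0: s2=1 s8=1 s7=1 s9=0 s1=1 s0=0 s5=1 s4=0 s6=0 clk=1 s10=0
  Δ1: clk:1→0
  (1Δ to stable)
t=2 Δ0: s2=1 s8=1 s7=1 s9=0 s1=1 s0=0 s5=1 s4=0 s6=0 clk=0 s10=0
  Δ1: clk:0→1
  Δ2: s2:1→0, s10:0→1
  (2Δ to stable)
t=3 Δ0: s2=0 s8=1 s7=1 s9=0 s1=1 s0=0 s5=1 s4=0 s6=0 clk=1 s10=1
  Δ1: clk:1→0
  (1Δ to stable)
t=4 Δ0: s2=0 s8=1 s7=1 s9=0 s1=1 s0=0 s5=1 s4=0 s6=0 clk=0 s10=1
  Δ1: clk:0→1
  Δ2: s2:0→1, s10:1→0
  (2Δ to stable)

1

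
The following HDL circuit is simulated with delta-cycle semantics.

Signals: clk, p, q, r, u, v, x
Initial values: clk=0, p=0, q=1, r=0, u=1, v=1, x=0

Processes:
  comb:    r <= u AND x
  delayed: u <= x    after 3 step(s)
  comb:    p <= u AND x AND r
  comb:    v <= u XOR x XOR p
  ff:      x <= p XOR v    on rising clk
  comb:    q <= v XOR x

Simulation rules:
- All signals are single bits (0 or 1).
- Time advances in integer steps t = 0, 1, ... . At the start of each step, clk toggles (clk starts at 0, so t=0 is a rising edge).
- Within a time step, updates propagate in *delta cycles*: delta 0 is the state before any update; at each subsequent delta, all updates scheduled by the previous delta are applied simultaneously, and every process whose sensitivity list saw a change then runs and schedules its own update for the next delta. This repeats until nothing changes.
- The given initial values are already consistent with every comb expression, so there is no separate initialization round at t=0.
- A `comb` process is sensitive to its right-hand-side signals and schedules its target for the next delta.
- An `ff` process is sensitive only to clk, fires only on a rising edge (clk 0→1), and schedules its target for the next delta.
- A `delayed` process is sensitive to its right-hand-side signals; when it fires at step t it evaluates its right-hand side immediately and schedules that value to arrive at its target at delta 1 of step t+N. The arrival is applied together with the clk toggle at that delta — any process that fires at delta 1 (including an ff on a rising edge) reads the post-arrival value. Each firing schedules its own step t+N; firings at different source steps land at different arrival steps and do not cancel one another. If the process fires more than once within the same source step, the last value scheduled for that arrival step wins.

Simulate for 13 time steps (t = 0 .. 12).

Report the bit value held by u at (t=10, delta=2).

t0.Δ0 clk=0 u=1 q=1 p=0 v=1 r=0 x=0
t0.Δ1 clk=1 u=1 q=1 p=0 v=1 r=0 x=0
t0.Δ2 clk=1 u=1 q=1 p=0 v=1 r=0 x=1
t0.Δ3 clk=1 u=1 q=0 p=0 v=0 r=1 x=1
t0.Δ4 clk=1 u=1 q=1 p=1 v=0 r=1 x=1
t0.Δ5 clk=1 u=1 q=1 p=1 v=1 r=1 x=1
t0.Δ6 clk=1 u=1 q=0 p=1 v=1 r=1 x=1
t1.Δ0 clk=1 u=1 q=0 p=1 v=1 r=1 x=1
t1.Δ1 clk=0 u=1 q=0 p=1 v=1 r=1 x=1
t2.Δ0 clk=0 u=1 q=0 p=1 v=1 r=1 x=1
t2.Δ1 clk=1 u=1 q=0 p=1 v=1 r=1 x=1
t2.Δ2 clk=1 u=1 q=0 p=1 v=1 r=1 x=0
t2.Δ3 clk=1 u=1 q=1 p=0 v=0 r=0 x=0
t2.Δ4 clk=1 u=1 q=0 p=0 v=1 r=0 x=0
t2.Δ5 clk=1 u=1 q=1 p=0 v=1 r=0 x=0
t3.Δ0 clk=1 u=1 q=1 p=0 v=1 r=0 x=0
t3.Δ1 clk=0 u=1 q=1 p=0 v=1 r=0 x=0
t4.Δ0 clk=0 u=1 q=1 p=0 v=1 r=0 x=0
t4.Δ1 clk=1 u=1 q=1 p=0 v=1 r=0 x=0
t4.Δ2 clk=1 u=1 q=1 p=0 v=1 r=0 x=1
t4.Δ3 clk=1 u=1 q=0 p=0 v=0 r=1 x=1
t4.Δ4 clk=1 u=1 q=1 p=1 v=0 r=1 x=1
t4.Δ5 clk=1 u=1 q=1 p=1 v=1 r=1 x=1
t4.Δ6 clk=1 u=1 q=0 p=1 v=1 r=1 x=1
t5.Δ0 clk=1 u=1 q=0 p=1 v=1 r=1 x=1
t5.Δ1 clk=0 u=0 q=0 p=1 v=1 r=1 x=1
t5.Δ2 clk=0 u=0 q=0 p=0 v=0 r=0 x=1
t5.Δ3 clk=0 u=0 q=1 p=0 v=1 r=0 x=1
t5.Δ4 clk=0 u=0 q=0 p=0 v=1 r=0 x=1
t6.Δ0 clk=0 u=0 q=0 p=0 v=1 r=0 x=1
t6.Δ1 clk=1 u=0 q=0 p=0 v=1 r=0 x=1
t7.Δ0 clk=1 u=0 q=0 p=0 v=1 r=0 x=1
t7.Δ1 clk=0 u=1 q=0 p=0 v=1 r=0 x=1
t7.Δ2 clk=0 u=1 q=0 p=0 v=0 r=1 x=1
t7.Δ3 clk=0 u=1 q=1 p=1 v=0 r=1 x=1
t7.Δ4 clk=0 u=1 q=1 p=1 v=1 r=1 x=1
t7.Δ5 clk=0 u=1 q=0 p=1 v=1 r=1 x=1
t8.Δ0 clk=0 u=1 q=0 p=1 v=1 r=1 x=1
t8.Δ1 clk=1 u=1 q=0 p=1 v=1 r=1 x=1
t8.Δ2 clk=1 u=1 q=0 p=1 v=1 r=1 x=0
t8.Δ3 clk=1 u=1 q=1 p=0 v=0 r=0 x=0
t8.Δ4 clk=1 u=1 q=0 p=0 v=1 r=0 x=0
t8.Δ5 clk=1 u=1 q=1 p=0 v=1 r=0 x=0
t9.Δ0 clk=1 u=1 q=1 p=0 v=1 r=0 x=0
t9.Δ1 clk=0 u=1 q=1 p=0 v=1 r=0 x=0
t10.Δ0 clk=0 u=1 q=1 p=0 v=1 r=0 x=0
t10.Δ1 clk=1 u=1 q=1 p=0 v=1 r=0 x=0
t10.Δ2 clk=1 u=1 q=1 p=0 v=1 r=0 x=1
t10.Δ3 clk=1 u=1 q=0 p=0 v=0 r=1 x=1
t10.Δ4 clk=1 u=1 q=1 p=1 v=0 r=1 x=1
t10.Δ5 clk=1 u=1 q=1 p=1 v=1 r=1 x=1
t10.Δ6 clk=1 u=1 q=0 p=1 v=1 r=1 x=1
t11.Δ0 clk=1 u=1 q=0 p=1 v=1 r=1 x=1
t11.Δ1 clk=0 u=0 q=0 p=1 v=1 r=1 x=1
t11.Δ2 clk=0 u=0 q=0 p=0 v=0 r=0 x=1
t11.Δ3 clk=0 u=0 q=1 p=0 v=1 r=0 x=1
t11.Δ4 clk=0 u=0 q=0 p=0 v=1 r=0 x=1
t12.Δ0 clk=0 u=0 q=0 p=0 v=1 r=0 x=1
t12.Δ1 clk=1 u=0 q=0 p=0 v=1 r=0 x=1

1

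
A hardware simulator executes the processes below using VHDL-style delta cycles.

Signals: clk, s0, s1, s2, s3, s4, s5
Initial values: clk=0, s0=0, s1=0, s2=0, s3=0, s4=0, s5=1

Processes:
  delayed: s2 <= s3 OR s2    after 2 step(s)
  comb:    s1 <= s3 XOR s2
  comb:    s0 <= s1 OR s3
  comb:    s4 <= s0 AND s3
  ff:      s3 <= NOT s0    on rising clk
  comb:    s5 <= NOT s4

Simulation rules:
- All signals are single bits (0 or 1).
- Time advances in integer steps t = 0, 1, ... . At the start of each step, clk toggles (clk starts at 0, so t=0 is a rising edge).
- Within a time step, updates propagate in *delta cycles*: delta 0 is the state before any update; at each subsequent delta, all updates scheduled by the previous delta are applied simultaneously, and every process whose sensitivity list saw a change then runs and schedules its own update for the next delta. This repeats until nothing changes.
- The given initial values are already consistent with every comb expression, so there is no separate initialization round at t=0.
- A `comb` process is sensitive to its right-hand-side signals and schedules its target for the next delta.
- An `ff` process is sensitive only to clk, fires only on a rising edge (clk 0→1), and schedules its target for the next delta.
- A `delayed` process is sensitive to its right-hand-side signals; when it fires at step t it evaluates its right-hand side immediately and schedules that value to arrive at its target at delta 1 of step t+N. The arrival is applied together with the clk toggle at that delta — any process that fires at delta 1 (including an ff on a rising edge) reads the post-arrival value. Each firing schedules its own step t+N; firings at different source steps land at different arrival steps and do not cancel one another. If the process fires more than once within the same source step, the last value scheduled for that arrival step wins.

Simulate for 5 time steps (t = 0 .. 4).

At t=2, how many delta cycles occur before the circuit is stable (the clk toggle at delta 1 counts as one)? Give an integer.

4

[bits: s2,s4,s0,s1,s5,s3,clk]
t=0: Δ0=0000100 Δ1=0000101 Δ2=0000111 Δ3=0011111 Δ4=0111111 Δ5=0111011 | 5Δ
t=1: Δ0=0111011 Δ1=0111010 | 1Δ
t=2: Δ0=0111010 Δ1=1111011 Δ2=1110001 Δ3=1001001 Δ4=1011101 | 4Δ
t=3: Δ0=1011101 Δ1=1011100 | 1Δ
t=4: Δ0=1011100 Δ1=1011101 | 1Δ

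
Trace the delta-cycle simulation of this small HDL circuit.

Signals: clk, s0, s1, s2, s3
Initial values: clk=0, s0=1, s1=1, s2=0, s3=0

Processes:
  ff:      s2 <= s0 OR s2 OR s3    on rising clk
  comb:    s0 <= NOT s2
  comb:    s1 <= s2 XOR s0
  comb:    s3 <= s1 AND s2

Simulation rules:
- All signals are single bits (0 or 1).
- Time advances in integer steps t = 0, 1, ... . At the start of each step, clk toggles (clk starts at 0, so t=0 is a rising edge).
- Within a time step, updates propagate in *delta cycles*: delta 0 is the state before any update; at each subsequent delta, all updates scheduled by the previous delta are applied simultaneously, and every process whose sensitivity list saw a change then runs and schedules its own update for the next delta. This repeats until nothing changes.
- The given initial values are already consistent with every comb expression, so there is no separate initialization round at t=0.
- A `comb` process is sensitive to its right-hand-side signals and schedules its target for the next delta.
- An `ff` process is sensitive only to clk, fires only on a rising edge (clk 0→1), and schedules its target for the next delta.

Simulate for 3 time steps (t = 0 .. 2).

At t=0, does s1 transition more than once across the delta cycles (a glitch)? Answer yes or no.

[bits: clk,s0,s2,s3,s1]
t=0: Δ0=01001 Δ1=11001 Δ2=11101 Δ3=10110 Δ4=10101 Δ5=10111 | 5Δ
t=1: Δ0=10111 Δ1=00111 | 1Δ
t=2: Δ0=00111 Δ1=10111 | 1Δ

yes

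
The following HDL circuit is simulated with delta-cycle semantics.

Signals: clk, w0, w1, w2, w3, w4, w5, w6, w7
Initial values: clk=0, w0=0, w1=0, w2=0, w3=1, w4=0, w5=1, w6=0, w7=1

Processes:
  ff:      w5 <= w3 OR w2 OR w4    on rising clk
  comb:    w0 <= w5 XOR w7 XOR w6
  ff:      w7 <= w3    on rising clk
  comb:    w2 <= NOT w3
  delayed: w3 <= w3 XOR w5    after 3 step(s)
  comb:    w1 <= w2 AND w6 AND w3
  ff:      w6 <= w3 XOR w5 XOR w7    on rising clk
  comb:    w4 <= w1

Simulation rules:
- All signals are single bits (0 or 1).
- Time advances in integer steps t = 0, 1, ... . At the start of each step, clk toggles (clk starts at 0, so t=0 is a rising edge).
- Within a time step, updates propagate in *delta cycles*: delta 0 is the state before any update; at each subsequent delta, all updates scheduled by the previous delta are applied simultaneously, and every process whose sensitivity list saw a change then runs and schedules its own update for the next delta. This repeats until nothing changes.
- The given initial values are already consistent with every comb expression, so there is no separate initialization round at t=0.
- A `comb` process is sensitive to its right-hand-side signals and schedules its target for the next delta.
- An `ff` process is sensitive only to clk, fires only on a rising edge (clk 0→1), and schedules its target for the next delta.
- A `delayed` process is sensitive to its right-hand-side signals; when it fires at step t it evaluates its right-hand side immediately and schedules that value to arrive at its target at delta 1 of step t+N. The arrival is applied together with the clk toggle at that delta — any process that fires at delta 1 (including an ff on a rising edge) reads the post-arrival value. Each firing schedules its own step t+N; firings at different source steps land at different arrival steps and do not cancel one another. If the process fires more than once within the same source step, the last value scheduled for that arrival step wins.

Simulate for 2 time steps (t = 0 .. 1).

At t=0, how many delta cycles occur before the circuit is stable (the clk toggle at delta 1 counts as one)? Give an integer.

3

t=0 Δ0: w5=1 w2=0 w6=0 clk=0 w0=0 w4=0 w3=1 w7=1 w1=0
  Δ1: clk:0→1
  Δ2: w6:0→1
  Δ3: w0:0→1
  (3Δ to stable)
t=1 Δ0: w5=1 w2=0 w6=1 clk=1 w0=1 w4=0 w3=1 w7=1 w1=0
  Δ1: clk:1→0
  (1Δ to stable)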